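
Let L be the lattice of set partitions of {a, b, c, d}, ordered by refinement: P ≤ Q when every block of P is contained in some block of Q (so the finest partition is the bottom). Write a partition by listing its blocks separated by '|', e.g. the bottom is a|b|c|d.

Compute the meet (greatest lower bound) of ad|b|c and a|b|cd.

a|b|c|d

The meet (common refinement) of ad|b|c and a|b|cd intersects blocks pairwise, giving a|b|c|d.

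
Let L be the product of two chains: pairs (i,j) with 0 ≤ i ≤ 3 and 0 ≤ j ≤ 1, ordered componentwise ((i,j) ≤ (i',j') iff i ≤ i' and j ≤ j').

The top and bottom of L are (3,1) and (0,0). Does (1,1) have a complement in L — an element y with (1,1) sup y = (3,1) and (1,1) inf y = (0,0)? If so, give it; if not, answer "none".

For every candidate y, either (1,1) ∨ y ≠ (3,1) or (1,1) ∧ y ≠ (0,0); no complement exists.

none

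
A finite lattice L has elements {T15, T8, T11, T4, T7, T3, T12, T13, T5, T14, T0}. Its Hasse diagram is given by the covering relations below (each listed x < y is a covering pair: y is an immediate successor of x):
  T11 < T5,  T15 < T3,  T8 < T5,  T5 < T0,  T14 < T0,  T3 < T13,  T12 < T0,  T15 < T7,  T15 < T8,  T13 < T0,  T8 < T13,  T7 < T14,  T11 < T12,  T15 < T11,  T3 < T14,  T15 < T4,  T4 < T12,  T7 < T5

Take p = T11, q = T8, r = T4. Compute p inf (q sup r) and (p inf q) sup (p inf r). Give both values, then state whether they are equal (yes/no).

q sup r = T0, so p inf (q sup r) = T11 inf T0 = T11.
p inf q = T15 and p inf r = T15, so (p inf q) sup (p inf r) = T15 sup T15 = T15.
Equal: no.

T11; T15; no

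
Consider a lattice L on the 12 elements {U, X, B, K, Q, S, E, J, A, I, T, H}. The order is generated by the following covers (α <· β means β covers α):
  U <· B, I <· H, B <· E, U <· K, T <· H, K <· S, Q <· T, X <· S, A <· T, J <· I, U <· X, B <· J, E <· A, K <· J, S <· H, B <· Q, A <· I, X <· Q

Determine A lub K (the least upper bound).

Common upper bounds of {A, K}: H, I.
The least among these is I.

I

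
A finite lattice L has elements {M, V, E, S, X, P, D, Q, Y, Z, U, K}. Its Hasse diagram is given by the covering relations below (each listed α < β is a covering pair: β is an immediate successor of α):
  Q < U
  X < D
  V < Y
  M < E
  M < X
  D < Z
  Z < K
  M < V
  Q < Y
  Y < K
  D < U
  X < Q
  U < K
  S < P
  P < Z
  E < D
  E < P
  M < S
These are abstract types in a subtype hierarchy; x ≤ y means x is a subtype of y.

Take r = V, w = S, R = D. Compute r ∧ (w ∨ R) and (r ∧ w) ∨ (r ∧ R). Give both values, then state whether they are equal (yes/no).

M; M; yes

w ∨ R = Z, so r ∧ (w ∨ R) = V ∧ Z = M.
r ∧ w = M and r ∧ R = M, so (r ∧ w) ∨ (r ∧ R) = M ∨ M = M.
Equal: yes.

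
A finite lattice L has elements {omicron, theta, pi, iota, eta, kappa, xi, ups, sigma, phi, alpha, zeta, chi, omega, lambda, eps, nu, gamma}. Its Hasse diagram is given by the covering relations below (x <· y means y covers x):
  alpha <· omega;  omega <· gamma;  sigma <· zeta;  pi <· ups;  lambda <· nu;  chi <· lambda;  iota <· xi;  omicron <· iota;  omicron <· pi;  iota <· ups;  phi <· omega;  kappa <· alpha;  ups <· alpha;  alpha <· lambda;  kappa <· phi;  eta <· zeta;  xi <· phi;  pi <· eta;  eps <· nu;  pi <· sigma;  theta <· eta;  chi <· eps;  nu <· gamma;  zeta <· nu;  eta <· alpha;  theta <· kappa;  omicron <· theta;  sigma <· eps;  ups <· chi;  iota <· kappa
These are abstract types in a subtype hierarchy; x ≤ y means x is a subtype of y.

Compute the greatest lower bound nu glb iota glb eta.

Common lower bounds of {nu, iota, eta}: omicron.
The greatest among these is omicron.

omicron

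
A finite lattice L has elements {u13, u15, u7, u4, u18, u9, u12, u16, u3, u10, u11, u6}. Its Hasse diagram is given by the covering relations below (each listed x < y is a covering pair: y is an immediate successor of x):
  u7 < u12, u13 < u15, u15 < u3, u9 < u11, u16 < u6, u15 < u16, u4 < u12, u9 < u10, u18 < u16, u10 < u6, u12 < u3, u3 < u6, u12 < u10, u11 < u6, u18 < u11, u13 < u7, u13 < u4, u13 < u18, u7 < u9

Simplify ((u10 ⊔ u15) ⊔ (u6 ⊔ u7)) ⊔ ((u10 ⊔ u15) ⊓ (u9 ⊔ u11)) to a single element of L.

u6

u10 ∨ u15 = u6
u6 ∨ u7 = u6
u6 ∨ u6 = u6
u10 ∨ u15 = u6
u9 ∨ u11 = u11
u6 ∧ u11 = u11
u6 ∨ u11 = u6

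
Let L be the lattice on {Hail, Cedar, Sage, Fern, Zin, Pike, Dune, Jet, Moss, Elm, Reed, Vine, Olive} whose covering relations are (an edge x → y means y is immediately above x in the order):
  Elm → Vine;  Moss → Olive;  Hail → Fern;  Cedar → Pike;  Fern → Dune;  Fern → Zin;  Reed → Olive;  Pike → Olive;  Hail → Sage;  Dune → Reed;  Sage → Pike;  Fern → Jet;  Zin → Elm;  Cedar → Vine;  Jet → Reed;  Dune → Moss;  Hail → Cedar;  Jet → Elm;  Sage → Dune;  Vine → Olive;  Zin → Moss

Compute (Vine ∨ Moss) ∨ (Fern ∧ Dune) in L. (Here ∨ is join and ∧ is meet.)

Vine ∨ Moss = Olive
Fern ∧ Dune = Fern
Olive ∨ Fern = Olive

Olive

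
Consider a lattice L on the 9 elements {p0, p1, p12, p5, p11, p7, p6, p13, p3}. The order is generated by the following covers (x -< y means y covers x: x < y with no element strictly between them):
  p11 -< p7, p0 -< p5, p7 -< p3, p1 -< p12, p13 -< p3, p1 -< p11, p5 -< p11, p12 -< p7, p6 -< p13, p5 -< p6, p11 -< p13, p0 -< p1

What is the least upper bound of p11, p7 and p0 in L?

Common upper bounds of {p11, p7, p0}: p3, p7.
The least among these is p7.

p7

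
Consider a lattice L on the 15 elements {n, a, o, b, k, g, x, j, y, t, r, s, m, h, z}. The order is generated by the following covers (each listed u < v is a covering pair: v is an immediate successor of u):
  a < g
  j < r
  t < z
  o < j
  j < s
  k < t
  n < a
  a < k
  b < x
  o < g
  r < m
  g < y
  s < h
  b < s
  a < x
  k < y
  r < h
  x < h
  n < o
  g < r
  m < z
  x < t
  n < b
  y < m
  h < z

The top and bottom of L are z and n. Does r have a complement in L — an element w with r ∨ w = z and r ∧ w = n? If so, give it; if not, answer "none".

For every candidate w, either r ∨ w ≠ z or r ∧ w ≠ n; no complement exists.

none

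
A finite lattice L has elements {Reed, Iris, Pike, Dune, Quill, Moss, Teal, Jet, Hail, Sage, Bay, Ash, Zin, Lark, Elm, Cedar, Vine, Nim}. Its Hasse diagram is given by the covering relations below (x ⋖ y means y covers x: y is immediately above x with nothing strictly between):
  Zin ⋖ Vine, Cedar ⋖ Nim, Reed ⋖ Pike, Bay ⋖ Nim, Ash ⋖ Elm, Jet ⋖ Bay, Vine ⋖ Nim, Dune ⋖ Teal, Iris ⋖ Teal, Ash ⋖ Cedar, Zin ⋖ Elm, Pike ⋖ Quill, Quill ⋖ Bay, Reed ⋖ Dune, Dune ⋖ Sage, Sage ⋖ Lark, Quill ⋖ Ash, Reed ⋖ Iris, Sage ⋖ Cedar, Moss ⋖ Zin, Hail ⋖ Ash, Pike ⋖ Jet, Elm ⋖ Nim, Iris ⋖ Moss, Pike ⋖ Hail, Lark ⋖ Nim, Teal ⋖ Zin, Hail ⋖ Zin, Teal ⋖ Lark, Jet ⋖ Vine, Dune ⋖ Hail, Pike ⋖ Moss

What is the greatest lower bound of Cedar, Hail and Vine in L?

Hail

Common lower bounds of {Cedar, Hail, Vine}: Dune, Hail, Pike, Reed.
The greatest among these is Hail.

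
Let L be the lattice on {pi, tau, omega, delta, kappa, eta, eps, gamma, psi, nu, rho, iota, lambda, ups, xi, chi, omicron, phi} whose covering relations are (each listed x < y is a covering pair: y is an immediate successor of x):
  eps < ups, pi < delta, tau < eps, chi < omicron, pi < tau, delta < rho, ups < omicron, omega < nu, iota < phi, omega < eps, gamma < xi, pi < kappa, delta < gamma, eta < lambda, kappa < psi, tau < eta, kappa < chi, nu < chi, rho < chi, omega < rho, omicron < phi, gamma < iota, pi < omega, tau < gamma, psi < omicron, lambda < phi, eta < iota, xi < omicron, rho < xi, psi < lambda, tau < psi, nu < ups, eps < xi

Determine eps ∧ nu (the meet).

omega

Common lower bounds of {eps, nu}: omega, pi.
The greatest among these is omega.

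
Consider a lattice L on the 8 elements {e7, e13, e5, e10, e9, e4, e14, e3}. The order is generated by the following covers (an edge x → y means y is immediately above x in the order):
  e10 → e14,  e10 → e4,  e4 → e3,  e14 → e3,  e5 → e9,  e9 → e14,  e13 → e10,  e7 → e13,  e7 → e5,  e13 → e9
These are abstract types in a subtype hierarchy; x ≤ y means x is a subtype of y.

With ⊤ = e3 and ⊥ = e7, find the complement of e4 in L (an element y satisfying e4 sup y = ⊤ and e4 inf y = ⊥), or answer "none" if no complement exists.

Need y with e4 ∨ y = e3 and e4 ∧ y = e7.
Checking each element gives: e5.

e5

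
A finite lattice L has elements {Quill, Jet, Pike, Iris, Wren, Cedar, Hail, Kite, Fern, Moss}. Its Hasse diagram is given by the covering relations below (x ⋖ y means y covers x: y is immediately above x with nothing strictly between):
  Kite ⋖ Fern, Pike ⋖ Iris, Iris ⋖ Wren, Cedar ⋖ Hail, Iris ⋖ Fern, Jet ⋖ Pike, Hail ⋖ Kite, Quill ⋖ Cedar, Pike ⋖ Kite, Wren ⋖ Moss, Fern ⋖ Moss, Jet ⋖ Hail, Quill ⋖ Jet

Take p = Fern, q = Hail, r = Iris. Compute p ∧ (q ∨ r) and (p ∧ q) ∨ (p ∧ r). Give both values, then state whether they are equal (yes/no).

q ∨ r = Fern, so p ∧ (q ∨ r) = Fern ∧ Fern = Fern.
p ∧ q = Hail and p ∧ r = Iris, so (p ∧ q) ∨ (p ∧ r) = Hail ∨ Iris = Fern.
Equal: yes.

Fern; Fern; yes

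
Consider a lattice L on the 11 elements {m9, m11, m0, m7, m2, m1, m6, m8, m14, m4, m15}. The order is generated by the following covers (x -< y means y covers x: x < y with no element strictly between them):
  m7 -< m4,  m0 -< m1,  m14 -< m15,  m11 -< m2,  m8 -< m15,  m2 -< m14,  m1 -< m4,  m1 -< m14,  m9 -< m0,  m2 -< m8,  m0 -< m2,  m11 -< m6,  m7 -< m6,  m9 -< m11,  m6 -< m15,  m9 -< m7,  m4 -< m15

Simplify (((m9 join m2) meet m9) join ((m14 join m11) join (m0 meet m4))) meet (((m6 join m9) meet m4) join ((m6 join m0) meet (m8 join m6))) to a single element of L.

m9 ∨ m2 = m2
m2 ∧ m9 = m9
m14 ∨ m11 = m14
m0 ∧ m4 = m0
m14 ∨ m0 = m14
m9 ∨ m14 = m14
m6 ∨ m9 = m6
m6 ∧ m4 = m7
m6 ∨ m0 = m15
m8 ∨ m6 = m15
m15 ∧ m15 = m15
m7 ∨ m15 = m15
m14 ∧ m15 = m14

m14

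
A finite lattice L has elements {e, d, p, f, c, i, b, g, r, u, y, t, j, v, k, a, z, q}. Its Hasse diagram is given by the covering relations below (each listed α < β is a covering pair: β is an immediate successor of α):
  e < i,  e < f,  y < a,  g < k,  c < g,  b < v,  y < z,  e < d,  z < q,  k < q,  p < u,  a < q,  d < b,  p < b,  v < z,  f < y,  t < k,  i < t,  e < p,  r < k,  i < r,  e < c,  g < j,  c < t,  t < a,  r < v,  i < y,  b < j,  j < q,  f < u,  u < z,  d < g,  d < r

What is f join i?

Common upper bounds of {f, i}: a, q, y, z.
The least among these is y.

y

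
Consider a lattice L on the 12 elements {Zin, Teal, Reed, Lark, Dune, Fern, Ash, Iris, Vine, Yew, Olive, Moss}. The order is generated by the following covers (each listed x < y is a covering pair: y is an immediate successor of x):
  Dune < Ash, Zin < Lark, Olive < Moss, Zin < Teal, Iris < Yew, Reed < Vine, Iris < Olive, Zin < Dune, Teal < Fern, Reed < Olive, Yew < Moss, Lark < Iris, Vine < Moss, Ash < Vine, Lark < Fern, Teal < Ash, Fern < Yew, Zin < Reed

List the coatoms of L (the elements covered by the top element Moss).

The coatoms are exactly the elements covered by Moss: Olive, Vine, Yew.

Olive, Vine, Yew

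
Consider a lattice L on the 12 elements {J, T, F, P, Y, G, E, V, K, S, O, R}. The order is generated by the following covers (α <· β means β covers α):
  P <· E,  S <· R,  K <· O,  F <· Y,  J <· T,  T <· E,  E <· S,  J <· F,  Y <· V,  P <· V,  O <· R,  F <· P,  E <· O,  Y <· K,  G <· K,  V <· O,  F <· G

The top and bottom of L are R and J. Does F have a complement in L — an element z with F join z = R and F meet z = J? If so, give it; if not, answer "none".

none

For every candidate z, either F ∨ z ≠ R or F ∧ z ≠ J; no complement exists.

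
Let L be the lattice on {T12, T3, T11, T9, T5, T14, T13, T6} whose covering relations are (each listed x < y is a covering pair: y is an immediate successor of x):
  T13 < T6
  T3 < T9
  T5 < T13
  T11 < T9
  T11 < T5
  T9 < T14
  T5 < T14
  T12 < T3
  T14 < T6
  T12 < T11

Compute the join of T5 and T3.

Common upper bounds of {T5, T3}: T14, T6.
The least among these is T14.

T14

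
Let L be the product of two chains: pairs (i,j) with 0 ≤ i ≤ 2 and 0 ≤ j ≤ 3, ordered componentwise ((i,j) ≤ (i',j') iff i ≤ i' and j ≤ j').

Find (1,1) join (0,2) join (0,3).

Common upper bounds of {(1,1), (0,2), (0,3)}: (1,3), (2,3).
The least among these is (1,3).

(1,3)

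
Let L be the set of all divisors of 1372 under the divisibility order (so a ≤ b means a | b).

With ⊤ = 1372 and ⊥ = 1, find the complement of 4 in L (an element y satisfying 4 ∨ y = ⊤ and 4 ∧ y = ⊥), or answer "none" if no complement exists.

Need y with 4 ∨ y = 1372 and 4 ∧ y = 1.
Checking each element gives: 343.

343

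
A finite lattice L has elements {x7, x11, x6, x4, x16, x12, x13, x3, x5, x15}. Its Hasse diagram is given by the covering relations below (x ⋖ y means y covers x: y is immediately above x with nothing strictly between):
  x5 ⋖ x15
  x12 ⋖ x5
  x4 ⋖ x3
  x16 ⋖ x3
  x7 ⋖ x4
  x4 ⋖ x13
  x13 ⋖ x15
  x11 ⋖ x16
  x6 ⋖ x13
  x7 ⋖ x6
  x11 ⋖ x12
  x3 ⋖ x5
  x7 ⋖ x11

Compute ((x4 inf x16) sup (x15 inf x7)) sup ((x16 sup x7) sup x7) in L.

x4 ∧ x16 = x7
x15 ∧ x7 = x7
x7 ∨ x7 = x7
x16 ∨ x7 = x16
x16 ∨ x7 = x16
x7 ∨ x16 = x16

x16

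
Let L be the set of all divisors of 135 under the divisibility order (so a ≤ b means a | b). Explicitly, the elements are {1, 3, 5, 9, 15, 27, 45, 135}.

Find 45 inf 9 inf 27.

Common lower bounds of {45, 9, 27}: 1, 3, 9.
The greatest among these is 9.

9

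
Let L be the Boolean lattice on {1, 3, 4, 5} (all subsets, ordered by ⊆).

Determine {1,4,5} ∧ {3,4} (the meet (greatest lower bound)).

Under ⊆, meet is intersection: {1,4,5} ∩ {3,4} = {4}.

{4}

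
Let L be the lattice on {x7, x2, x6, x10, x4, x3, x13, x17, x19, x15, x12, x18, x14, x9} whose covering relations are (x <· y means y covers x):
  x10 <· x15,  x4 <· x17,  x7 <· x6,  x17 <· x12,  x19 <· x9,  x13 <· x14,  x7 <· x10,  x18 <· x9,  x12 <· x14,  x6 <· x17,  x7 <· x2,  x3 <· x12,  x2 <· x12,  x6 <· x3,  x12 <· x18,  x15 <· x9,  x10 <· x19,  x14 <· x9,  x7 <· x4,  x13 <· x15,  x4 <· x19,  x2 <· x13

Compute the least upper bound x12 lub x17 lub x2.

Common upper bounds of {x12, x17, x2}: x12, x14, x18, x9.
The least among these is x12.

x12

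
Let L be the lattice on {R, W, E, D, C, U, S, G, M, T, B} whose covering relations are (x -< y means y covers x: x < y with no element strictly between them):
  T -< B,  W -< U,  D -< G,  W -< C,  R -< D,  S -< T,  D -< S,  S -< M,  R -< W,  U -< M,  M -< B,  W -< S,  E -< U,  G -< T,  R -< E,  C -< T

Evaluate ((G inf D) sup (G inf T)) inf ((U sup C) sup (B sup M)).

G ∧ D = D
G ∧ T = G
D ∨ G = G
U ∨ C = B
B ∨ M = B
B ∨ B = B
G ∧ B = G

G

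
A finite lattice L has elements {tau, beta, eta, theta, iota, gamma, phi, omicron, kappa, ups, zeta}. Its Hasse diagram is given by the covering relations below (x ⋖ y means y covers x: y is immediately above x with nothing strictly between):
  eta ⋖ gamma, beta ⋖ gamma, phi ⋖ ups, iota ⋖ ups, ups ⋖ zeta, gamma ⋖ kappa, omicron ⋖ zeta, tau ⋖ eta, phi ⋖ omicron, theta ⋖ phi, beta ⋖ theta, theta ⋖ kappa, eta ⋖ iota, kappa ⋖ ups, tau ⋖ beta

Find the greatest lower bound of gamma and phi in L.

Common lower bounds of {gamma, phi}: beta, tau.
The greatest among these is beta.

beta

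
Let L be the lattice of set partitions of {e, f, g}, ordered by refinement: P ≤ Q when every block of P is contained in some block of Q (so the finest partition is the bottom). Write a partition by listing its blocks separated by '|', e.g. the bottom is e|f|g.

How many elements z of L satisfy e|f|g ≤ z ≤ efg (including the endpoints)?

The interval [e|f|g, efg] = {efg, ef|g, eg|f, e|fg, e|f|g}, which has 5 elements.

5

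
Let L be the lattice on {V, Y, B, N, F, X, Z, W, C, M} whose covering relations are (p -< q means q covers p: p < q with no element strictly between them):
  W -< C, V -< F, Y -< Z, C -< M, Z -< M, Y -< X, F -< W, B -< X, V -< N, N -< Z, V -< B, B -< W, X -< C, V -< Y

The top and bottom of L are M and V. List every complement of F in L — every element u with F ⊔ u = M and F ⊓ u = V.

Need u with F ∨ u = M and F ∧ u = V.
Checking each element gives: N, Z.

N, Z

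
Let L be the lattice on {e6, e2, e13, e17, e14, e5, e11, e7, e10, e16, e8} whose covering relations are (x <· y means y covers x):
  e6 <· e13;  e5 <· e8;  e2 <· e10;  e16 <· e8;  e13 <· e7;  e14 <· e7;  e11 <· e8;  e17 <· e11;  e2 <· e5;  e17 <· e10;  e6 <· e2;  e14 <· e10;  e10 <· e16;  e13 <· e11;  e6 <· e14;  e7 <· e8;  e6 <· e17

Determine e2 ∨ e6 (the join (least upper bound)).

Common upper bounds of {e2, e6}: e10, e16, e2, e5, e8.
The least among these is e2.

e2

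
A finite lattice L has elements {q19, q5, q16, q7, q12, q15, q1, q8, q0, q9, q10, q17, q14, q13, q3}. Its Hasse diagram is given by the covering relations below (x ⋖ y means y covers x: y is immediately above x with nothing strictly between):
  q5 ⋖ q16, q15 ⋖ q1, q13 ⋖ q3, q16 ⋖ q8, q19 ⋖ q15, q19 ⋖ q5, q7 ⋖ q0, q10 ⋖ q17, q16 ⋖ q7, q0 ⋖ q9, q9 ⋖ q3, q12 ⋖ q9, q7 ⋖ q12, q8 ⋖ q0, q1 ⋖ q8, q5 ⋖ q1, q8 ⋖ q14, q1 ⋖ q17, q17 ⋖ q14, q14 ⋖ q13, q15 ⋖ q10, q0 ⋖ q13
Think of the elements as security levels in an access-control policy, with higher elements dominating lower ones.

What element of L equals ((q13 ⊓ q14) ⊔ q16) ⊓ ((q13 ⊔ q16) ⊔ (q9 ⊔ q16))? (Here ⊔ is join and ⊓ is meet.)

q14

q13 ∧ q14 = q14
q14 ∨ q16 = q14
q13 ∨ q16 = q13
q9 ∨ q16 = q9
q13 ∨ q9 = q3
q14 ∧ q3 = q14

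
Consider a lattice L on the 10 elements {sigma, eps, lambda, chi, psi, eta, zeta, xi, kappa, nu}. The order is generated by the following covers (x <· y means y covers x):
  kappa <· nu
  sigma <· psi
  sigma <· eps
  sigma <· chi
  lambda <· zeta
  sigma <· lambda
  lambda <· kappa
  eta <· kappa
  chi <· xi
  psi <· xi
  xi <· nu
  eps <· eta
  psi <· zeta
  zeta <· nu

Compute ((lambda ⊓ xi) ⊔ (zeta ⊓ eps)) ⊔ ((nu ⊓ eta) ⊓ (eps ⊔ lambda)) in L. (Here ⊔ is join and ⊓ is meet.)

lambda ∧ xi = sigma
zeta ∧ eps = sigma
sigma ∨ sigma = sigma
nu ∧ eta = eta
eps ∨ lambda = kappa
eta ∧ kappa = eta
sigma ∨ eta = eta

eta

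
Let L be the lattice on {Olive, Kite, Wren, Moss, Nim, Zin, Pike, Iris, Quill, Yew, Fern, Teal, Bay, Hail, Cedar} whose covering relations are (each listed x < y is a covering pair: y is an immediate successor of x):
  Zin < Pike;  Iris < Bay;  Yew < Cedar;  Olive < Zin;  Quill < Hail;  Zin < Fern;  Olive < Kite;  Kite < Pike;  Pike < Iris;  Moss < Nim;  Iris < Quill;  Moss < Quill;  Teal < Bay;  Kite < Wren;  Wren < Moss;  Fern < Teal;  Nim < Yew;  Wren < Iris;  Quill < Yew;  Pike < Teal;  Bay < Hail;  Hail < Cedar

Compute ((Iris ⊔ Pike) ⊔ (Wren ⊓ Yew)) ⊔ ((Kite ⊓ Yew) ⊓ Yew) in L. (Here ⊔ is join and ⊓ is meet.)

Iris ∨ Pike = Iris
Wren ∧ Yew = Wren
Iris ∨ Wren = Iris
Kite ∧ Yew = Kite
Kite ∧ Yew = Kite
Iris ∨ Kite = Iris

Iris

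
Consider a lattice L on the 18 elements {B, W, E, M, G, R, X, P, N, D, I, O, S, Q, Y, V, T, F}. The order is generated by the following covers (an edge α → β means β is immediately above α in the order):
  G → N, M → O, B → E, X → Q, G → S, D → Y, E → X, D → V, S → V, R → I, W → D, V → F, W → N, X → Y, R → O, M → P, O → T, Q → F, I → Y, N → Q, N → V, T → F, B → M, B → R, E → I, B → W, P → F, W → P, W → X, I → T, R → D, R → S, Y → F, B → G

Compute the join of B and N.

Common upper bounds of {B, N}: F, N, Q, V.
The least among these is N.

N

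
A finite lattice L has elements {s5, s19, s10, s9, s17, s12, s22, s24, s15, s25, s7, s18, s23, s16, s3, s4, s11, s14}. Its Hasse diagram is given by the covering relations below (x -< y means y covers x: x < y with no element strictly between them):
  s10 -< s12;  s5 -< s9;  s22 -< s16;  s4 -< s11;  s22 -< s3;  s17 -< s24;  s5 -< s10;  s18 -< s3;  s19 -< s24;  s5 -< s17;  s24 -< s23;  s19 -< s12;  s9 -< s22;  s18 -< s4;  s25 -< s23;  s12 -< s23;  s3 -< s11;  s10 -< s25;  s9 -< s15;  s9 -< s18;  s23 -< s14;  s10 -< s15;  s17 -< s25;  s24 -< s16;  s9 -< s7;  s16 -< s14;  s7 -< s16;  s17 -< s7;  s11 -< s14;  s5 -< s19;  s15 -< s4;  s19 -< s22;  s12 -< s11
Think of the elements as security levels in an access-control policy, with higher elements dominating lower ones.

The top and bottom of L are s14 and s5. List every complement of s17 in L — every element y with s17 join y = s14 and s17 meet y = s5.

s11, s15, s18, s3, s4

Need y with s17 ∨ y = s14 and s17 ∧ y = s5.
Checking each element gives: s11, s15, s18, s3, s4.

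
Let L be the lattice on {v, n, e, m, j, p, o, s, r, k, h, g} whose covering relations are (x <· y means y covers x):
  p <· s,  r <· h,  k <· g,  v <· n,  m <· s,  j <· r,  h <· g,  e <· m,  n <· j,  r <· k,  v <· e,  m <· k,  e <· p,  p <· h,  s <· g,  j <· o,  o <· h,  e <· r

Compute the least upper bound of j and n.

j

Common upper bounds of {j, n}: g, h, j, k, o, r.
The least among these is j.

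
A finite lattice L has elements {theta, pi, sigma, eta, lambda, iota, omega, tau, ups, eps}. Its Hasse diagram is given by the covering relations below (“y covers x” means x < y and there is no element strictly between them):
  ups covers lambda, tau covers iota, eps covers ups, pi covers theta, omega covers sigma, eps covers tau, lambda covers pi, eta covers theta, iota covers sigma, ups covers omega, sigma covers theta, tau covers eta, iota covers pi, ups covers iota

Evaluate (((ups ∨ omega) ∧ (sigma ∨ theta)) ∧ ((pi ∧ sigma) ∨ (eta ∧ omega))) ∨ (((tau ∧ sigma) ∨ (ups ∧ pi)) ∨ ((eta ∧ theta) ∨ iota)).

ups ∨ omega = ups
sigma ∨ theta = sigma
ups ∧ sigma = sigma
pi ∧ sigma = theta
eta ∧ omega = theta
theta ∨ theta = theta
sigma ∧ theta = theta
tau ∧ sigma = sigma
ups ∧ pi = pi
sigma ∨ pi = iota
eta ∧ theta = theta
theta ∨ iota = iota
iota ∨ iota = iota
theta ∨ iota = iota

iota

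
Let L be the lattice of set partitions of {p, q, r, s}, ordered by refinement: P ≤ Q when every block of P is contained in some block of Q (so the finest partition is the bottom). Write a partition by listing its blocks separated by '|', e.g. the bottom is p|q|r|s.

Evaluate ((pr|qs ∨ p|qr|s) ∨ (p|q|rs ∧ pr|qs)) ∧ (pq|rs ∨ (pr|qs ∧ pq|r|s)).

pr|qs ∨ p|qr|s = pqrs
p|q|rs ∧ pr|qs = p|q|r|s
pqrs ∨ p|q|r|s = pqrs
pr|qs ∧ pq|r|s = p|q|r|s
pq|rs ∨ p|q|r|s = pq|rs
pqrs ∧ pq|rs = pq|rs

pq|rs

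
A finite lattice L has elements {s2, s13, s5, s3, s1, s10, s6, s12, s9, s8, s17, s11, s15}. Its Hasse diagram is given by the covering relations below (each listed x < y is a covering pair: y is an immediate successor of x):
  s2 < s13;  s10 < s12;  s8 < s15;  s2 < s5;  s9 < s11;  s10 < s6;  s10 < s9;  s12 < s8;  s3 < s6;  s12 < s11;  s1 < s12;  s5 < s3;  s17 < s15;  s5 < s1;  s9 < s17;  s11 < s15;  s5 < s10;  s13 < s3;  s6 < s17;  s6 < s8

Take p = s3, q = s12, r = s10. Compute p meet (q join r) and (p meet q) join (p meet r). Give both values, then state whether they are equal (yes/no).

s5; s5; yes

q join r = s12, so p meet (q join r) = s3 meet s12 = s5.
p meet q = s5 and p meet r = s5, so (p meet q) join (p meet r) = s5 join s5 = s5.
Equal: yes.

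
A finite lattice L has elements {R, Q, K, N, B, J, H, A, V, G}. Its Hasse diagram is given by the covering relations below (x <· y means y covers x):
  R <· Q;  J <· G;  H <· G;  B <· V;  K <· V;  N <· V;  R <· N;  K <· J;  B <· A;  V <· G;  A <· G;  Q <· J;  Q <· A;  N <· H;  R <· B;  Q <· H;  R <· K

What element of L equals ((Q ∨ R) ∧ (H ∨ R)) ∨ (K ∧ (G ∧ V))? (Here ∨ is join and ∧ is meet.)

Q ∨ R = Q
H ∨ R = H
Q ∧ H = Q
G ∧ V = V
K ∧ V = K
Q ∨ K = J

J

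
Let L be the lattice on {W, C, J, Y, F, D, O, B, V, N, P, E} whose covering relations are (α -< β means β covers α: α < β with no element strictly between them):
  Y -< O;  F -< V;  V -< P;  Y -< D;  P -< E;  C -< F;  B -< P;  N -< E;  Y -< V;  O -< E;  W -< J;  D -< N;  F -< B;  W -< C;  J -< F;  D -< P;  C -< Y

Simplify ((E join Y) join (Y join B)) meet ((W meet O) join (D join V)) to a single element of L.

E ∨ Y = E
Y ∨ B = P
E ∨ P = E
W ∧ O = W
D ∨ V = P
W ∨ P = P
E ∧ P = P

P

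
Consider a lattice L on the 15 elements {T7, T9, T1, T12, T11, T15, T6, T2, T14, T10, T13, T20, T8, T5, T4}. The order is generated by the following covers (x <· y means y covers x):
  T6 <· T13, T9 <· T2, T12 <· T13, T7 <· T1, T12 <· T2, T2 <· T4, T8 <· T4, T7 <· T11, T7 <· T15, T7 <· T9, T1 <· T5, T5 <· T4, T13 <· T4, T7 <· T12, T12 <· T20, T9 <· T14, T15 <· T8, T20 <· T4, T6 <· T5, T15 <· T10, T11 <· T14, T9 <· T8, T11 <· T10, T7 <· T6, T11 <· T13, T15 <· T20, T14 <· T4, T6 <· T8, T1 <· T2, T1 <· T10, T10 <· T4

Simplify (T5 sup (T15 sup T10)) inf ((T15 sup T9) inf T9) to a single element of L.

T15 ∨ T10 = T10
T5 ∨ T10 = T4
T15 ∨ T9 = T8
T8 ∧ T9 = T9
T4 ∧ T9 = T9

T9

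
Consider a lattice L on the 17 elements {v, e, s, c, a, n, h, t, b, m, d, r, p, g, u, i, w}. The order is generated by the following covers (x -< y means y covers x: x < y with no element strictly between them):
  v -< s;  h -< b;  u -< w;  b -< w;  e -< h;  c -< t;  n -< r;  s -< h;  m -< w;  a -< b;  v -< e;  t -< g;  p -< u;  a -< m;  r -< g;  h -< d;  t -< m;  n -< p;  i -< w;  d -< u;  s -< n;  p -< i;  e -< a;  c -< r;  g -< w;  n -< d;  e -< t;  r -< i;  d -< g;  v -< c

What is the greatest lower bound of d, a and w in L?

Common lower bounds of {d, a, w}: e, v.
The greatest among these is e.

e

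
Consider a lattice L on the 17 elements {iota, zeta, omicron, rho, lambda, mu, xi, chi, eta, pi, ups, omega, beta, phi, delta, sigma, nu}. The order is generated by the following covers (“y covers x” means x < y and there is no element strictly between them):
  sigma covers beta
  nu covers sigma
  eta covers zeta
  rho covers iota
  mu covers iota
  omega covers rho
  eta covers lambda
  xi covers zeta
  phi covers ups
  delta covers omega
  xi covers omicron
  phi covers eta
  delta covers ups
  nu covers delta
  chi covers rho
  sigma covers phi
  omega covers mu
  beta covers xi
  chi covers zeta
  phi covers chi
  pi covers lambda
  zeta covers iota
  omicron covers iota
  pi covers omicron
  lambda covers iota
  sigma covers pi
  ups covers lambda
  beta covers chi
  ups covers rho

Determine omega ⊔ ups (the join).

Common upper bounds of {omega, ups}: delta, nu.
The least among these is delta.

delta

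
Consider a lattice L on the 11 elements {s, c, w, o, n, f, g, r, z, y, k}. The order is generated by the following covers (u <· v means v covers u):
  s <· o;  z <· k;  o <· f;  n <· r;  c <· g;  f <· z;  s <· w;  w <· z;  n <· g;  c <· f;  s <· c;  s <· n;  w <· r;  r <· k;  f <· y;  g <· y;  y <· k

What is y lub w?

k

Common upper bounds of {y, w}: k.
The least among these is k.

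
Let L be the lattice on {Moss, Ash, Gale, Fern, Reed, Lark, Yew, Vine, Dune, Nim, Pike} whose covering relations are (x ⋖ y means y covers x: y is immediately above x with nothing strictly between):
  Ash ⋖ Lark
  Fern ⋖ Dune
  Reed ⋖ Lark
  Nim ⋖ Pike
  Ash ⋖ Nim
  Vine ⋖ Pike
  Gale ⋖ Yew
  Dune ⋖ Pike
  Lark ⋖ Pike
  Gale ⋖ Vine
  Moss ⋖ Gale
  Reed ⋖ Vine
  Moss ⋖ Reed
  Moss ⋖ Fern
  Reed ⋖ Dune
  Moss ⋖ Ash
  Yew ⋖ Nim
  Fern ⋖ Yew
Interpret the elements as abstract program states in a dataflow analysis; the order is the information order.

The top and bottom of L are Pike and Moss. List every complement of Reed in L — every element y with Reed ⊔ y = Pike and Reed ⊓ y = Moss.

Nim, Yew

Need y with Reed ∨ y = Pike and Reed ∧ y = Moss.
Checking each element gives: Nim, Yew.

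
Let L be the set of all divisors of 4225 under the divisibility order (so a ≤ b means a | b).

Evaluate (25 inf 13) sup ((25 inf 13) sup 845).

25 ∧ 13 = 1
25 ∧ 13 = 1
1 ∨ 845 = 845
1 ∨ 845 = 845

845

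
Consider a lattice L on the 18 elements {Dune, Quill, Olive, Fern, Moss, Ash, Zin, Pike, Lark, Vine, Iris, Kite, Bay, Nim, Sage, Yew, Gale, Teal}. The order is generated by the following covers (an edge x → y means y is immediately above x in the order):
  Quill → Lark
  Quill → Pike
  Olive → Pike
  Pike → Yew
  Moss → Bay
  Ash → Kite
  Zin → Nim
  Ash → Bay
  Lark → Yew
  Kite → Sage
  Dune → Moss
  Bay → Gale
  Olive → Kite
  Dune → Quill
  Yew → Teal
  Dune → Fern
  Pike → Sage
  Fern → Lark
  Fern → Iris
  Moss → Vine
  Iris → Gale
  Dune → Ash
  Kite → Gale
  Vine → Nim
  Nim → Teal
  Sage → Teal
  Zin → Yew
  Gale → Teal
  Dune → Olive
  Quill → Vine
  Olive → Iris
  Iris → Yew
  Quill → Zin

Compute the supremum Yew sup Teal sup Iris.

Common upper bounds of {Yew, Teal, Iris}: Teal.
The least among these is Teal.

Teal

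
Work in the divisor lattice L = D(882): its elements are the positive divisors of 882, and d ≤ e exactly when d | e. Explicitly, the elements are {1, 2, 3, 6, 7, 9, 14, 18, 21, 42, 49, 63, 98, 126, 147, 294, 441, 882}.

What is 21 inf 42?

In the divisibility order, the meet is the greatest common divisor: gcd(21, 42) = 21.

21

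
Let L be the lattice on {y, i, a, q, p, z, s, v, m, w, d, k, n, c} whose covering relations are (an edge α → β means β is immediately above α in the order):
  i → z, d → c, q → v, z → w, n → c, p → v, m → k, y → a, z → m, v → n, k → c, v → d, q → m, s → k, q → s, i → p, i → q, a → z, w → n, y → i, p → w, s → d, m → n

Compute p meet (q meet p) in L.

q ∧ p = i
p ∧ i = i

i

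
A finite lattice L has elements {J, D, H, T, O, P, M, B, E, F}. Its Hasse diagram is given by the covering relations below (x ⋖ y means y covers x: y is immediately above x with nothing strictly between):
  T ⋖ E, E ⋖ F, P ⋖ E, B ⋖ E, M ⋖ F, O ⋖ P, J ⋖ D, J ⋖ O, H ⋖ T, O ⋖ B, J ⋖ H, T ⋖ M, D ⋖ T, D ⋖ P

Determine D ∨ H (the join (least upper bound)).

T

Common upper bounds of {D, H}: E, F, M, T.
The least among these is T.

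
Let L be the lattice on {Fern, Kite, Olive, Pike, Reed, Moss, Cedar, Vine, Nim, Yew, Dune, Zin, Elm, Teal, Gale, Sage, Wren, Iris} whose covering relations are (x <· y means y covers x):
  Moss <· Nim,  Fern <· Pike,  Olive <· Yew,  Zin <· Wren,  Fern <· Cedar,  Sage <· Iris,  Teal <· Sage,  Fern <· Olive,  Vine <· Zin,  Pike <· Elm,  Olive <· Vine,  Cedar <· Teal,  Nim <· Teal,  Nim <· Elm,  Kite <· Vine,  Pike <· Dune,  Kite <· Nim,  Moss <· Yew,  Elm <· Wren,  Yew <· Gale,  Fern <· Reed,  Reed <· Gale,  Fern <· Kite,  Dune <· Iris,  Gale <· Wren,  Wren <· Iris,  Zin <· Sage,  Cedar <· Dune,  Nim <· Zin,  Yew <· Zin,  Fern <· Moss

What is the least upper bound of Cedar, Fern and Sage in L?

Common upper bounds of {Cedar, Fern, Sage}: Iris, Sage.
The least among these is Sage.

Sage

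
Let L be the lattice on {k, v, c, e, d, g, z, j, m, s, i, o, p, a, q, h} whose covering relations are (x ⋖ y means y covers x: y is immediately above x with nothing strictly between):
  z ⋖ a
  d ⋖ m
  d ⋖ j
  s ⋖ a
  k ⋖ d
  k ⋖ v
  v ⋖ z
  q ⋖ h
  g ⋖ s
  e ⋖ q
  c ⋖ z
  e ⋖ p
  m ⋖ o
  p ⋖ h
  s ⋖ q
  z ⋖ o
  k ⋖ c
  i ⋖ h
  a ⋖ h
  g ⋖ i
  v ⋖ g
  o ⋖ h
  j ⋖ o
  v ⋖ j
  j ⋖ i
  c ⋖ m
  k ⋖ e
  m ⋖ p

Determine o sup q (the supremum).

Common upper bounds of {o, q}: h.
The least among these is h.

h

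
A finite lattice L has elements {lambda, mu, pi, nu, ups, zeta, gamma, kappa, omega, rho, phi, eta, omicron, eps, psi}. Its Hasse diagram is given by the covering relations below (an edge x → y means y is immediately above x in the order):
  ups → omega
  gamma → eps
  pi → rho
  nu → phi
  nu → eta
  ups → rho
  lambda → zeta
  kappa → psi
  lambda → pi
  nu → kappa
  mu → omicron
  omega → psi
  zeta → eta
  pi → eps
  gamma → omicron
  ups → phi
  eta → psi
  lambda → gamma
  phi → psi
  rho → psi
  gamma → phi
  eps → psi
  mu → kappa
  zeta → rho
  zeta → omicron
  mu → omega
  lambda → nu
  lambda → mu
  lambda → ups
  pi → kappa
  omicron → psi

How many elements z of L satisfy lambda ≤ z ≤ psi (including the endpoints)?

15

The interval [lambda, psi] = {eps, eta, gamma, kappa, lambda, mu, nu, omega, omicron, phi, pi, psi, rho, ups, zeta}, which has 15 elements.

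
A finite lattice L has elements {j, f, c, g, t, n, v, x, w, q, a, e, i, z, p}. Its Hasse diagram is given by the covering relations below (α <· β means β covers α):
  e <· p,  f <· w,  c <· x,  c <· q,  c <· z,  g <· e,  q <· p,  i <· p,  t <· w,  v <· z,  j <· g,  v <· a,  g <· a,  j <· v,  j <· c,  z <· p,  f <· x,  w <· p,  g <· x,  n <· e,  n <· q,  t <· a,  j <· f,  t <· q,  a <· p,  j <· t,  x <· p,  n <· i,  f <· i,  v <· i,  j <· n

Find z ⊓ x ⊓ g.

Common lower bounds of {z, x, g}: j.
The greatest among these is j.

j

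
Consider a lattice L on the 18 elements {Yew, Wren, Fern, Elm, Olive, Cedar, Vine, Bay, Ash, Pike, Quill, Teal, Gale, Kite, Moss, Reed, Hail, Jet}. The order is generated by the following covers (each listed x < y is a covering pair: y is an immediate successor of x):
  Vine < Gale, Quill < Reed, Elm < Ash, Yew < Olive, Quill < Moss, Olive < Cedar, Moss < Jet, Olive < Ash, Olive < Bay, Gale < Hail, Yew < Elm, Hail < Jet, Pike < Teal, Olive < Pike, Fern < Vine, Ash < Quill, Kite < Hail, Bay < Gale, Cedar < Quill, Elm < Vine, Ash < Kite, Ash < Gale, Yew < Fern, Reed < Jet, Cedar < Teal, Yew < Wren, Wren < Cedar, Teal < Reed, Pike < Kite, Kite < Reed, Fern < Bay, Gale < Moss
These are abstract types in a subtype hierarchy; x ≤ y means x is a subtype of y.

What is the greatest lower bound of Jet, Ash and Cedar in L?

Olive

Common lower bounds of {Jet, Ash, Cedar}: Olive, Yew.
The greatest among these is Olive.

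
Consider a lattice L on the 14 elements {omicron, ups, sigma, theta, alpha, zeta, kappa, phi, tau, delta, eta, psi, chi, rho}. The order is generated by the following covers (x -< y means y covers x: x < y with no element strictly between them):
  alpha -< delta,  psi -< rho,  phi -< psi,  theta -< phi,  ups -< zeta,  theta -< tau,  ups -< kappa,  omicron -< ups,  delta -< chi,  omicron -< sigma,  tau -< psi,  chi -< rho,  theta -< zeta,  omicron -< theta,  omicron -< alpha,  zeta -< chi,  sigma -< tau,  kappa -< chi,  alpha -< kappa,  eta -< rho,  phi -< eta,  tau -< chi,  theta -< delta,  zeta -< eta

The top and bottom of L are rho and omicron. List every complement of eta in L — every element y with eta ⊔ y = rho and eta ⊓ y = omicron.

alpha, sigma

Need y with eta ∨ y = rho and eta ∧ y = omicron.
Checking each element gives: alpha, sigma.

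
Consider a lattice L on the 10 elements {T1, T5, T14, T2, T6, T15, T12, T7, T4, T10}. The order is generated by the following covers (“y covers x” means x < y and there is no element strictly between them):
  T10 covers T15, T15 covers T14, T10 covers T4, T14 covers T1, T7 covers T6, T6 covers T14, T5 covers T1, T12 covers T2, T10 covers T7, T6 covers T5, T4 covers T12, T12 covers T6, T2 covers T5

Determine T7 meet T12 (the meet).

Common lower bounds of {T7, T12}: T1, T14, T5, T6.
The greatest among these is T6.

T6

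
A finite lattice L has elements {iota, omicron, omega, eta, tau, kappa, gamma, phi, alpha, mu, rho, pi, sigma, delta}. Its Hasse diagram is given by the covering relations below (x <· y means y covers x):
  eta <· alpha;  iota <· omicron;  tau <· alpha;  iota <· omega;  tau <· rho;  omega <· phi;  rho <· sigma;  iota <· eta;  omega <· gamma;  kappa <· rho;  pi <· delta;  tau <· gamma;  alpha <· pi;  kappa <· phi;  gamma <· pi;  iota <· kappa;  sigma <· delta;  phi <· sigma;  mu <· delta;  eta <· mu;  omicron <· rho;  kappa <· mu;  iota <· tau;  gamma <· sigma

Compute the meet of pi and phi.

omega

Common lower bounds of {pi, phi}: iota, omega.
The greatest among these is omega.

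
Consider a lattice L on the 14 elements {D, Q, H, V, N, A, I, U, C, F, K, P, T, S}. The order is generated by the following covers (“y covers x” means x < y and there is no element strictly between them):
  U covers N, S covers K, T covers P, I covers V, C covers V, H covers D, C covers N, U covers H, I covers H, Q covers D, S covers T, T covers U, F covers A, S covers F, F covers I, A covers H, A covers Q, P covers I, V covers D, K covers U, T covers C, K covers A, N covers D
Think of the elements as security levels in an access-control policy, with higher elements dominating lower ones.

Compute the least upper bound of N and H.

U

Common upper bounds of {N, H}: K, S, T, U.
The least among these is U.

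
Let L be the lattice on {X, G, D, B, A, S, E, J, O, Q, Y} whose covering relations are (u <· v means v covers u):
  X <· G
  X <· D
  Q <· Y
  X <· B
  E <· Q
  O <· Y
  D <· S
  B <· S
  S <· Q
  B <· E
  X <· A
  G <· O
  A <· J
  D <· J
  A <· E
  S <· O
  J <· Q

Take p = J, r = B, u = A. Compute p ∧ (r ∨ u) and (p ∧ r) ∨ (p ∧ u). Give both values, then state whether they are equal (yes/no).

r ∨ u = E, so p ∧ (r ∨ u) = J ∧ E = A.
p ∧ r = X and p ∧ u = A, so (p ∧ r) ∨ (p ∧ u) = X ∨ A = A.
Equal: yes.

A; A; yes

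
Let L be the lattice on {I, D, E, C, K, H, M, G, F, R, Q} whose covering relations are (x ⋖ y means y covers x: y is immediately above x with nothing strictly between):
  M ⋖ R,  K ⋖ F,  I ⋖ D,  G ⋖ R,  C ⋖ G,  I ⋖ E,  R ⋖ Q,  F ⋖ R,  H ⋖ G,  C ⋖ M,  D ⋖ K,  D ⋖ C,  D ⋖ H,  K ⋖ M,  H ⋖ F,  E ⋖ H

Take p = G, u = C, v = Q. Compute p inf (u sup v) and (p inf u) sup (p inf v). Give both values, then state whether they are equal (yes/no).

G; G; yes

u sup v = Q, so p inf (u sup v) = G inf Q = G.
p inf u = C and p inf v = G, so (p inf u) sup (p inf v) = C sup G = G.
Equal: yes.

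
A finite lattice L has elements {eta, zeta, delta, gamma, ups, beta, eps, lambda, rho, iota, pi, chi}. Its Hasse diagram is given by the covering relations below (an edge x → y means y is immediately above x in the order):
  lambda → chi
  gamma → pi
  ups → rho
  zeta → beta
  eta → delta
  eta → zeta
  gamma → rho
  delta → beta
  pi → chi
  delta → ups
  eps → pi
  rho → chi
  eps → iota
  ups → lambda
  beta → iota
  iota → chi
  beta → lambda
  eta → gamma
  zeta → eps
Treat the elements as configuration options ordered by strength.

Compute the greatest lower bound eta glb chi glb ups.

eta

Common lower bounds of {eta, chi, ups}: eta.
The greatest among these is eta.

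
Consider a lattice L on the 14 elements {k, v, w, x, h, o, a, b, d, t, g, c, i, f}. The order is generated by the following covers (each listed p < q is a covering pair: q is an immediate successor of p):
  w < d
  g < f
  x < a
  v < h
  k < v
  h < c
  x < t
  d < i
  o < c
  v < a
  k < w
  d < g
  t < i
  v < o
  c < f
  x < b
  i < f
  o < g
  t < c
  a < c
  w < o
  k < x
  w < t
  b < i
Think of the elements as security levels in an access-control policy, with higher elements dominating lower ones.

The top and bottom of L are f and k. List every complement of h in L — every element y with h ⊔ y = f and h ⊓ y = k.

Need y with h ∨ y = f and h ∧ y = k.
Checking each element gives: b, d, i.

b, d, i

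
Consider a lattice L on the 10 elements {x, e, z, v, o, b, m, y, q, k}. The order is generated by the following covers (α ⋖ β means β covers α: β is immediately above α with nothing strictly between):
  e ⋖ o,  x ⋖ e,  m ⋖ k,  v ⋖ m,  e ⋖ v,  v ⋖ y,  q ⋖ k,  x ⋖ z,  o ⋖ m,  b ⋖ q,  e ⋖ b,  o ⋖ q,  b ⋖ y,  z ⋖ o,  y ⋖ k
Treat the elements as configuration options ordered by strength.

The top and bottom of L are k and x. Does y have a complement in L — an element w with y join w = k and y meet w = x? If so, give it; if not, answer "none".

z

Need w with y ∨ w = k and y ∧ w = x.
Checking each element gives: z.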